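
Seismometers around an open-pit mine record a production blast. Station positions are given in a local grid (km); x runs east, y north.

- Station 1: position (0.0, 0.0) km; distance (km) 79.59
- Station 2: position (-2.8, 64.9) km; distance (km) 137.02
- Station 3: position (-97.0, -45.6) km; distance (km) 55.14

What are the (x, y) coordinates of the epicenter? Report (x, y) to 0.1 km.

x ≈ -45.5 km, y ≈ -65.3 km

Circle about each station: x² + y² = 79.59²; (x + 2.8)² + (y − 64.9)² = 137.02²; (x + 97.0)² + (y + 45.6)² = 55.14².
Subtracting the Station 1 equation from the Station 2 and Station 3 equations removes the quadratic terms:
-5.6 x + 129.8 y = -8220.06
-194.0 x − 91.2 y = 14782.51
Solving the 2×2 system: x ≈ -45.5, y ≈ -65.3 km.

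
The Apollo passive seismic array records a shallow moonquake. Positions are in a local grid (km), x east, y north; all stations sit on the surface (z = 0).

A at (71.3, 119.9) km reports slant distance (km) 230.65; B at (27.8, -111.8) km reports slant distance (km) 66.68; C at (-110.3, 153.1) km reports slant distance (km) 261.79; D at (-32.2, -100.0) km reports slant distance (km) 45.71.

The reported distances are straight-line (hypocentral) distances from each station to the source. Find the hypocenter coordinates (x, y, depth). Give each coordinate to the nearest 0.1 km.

Each station gives a sphere (x−x_i)² + (y−y_i)² + z² = d_i² (stations at z=0).
Subtracting the A sphere from B and C: z² cancels, leaving linear equations in x and y:
-87.0 x − 463.4 y = 42565.58
-363.2 x + 66.4 y = 811.42
Solving: x ≈ -18.396, y ≈ -88.401 km (keep extra digits for the depth step; rounded: -18.4, -88.4).
Then from the A sphere: z² = 230.65² − (x − 71.3)² − (y − 119.9)² with x = -18.396, y = -88.401, so z ≈ 42.009 ≈ 42.0 km.
Check against D (with the unrounded solution): distance 45.71 ≈ 45.71 km. ✓

(-18.4, -88.4, 42.0)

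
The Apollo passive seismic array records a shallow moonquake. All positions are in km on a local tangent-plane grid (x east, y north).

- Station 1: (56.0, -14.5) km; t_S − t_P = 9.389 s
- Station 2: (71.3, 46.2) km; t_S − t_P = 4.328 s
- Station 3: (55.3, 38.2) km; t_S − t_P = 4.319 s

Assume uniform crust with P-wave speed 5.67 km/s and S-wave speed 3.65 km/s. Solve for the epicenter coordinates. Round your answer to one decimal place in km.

(43.7, 80.9)

Distance from S−P lag: d = Δt · v_P v_S / (v_P − v_S) = Δt · (5.67·3.65)/(5.67−3.65) ≈ 10.2453·Δt.
So d_Station 1 = 96.19, d_Station 2 = 44.34, d_Station 3 = 44.25 km.
Circle about each station: (x − 56.0)² + (y + 14.5)² = 96.19²; (x − 71.3)² + (y − 46.2)² = 44.34²; (x − 55.3)² + (y − 38.2)² = 44.25².
Subtracting the Station 1 equation from the Station 2 and Station 3 equations removes the quadratic terms:
30.6 x + 121.4 y = 11158.36
-1.4 x + 105.4 y = 8465.53
Solving the 2×2 system: x ≈ 43.7, y ≈ 80.9 km.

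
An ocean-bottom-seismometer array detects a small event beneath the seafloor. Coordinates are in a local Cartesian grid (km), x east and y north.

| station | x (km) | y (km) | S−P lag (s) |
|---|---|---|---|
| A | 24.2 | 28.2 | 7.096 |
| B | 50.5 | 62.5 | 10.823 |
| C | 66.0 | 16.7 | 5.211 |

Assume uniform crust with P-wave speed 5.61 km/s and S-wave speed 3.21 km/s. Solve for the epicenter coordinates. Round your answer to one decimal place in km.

Distance from S−P lag: d = Δt · v_P v_S / (v_P − v_S) = Δt · (5.61·3.21)/(5.61−3.21) ≈ 7.5034·Δt.
So d_A = 53.24, d_B = 81.21, d_C = 39.10 km.
Circle about each station: (x − 24.2)² + (y − 28.2)² = 53.24²; (x − 50.5)² + (y − 62.5)² = 81.21²; (x − 66.0)² + (y − 16.7)² = 39.10².
Subtracting the A equation from the B and C equations removes the quadratic terms:
52.6 x + 68.6 y = 1315.05
83.6 x − 23.0 y = 4559.70
Solving the 2×2 system: x ≈ 49.4, y ≈ -18.7 km.
Check against A (with the unrounded x, y): √((x − 24.2)²+(y − 28.2)²) = 53.24 ≈ 53.24 km. ✓

x ≈ 49.4 km, y ≈ -18.7 km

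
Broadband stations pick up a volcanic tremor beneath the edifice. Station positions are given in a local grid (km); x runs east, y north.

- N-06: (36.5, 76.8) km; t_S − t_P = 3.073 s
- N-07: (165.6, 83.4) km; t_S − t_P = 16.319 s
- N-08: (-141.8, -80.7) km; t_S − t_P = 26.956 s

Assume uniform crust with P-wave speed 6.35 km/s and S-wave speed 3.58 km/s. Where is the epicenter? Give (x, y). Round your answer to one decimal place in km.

Distance from S−P lag: d = Δt · v_P v_S / (v_P − v_S) = Δt · (6.35·3.58)/(6.35−3.58) ≈ 8.2069·Δt.
So d_N-06 = 25.22, d_N-07 = 133.93, d_N-08 = 221.22 km.
Circle about each station: (x − 36.5)² + (y − 76.8)² = 25.22²; (x − 165.6)² + (y − 83.4)² = 133.93²; (x + 141.8)² + (y + 80.7)² = 221.22².
Subtracting the N-06 equation from the N-07 and N-08 equations removes the quadratic terms:
258.2 x + 13.2 y = 9847.23
-356.6 x − 315.0 y = -28913.00
Solving the 2×2 system: x ≈ 35.5, y ≈ 51.6 km.

35.5 km east, 51.6 km north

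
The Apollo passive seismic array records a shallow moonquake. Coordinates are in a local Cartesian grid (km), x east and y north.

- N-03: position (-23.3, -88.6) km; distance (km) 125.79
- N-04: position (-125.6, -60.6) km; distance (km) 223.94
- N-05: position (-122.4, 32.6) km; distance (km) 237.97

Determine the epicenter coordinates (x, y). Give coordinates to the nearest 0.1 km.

(98.3, -56.4)

Circle about each station: (x + 23.3)² + (y + 88.6)² = 125.79²; (x + 125.6)² + (y + 60.6)² = 223.94²; (x + 122.4)² + (y − 32.6)² = 237.97².
Subtracting the N-03 equation from the N-04 and N-05 equations removes the quadratic terms:
-204.6 x + 56.0 y = -23271.13
-198.2 x + 242.4 y = -33154.93
Solving the 2×2 system: x ≈ 98.3, y ≈ -56.4 km.
Check against N-03 (with the unrounded x, y): √((x + 23.3)²+(y + 88.6)²) = 125.79 ≈ 125.79 km. ✓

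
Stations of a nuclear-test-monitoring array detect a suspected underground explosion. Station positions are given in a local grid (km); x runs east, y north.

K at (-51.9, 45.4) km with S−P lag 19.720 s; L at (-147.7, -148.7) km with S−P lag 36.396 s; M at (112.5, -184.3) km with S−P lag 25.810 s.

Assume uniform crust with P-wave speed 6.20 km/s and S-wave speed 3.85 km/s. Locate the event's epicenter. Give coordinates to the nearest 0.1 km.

146.1 km east, 75.7 km north

Distance from S−P lag: d = Δt · v_P v_S / (v_P − v_S) = Δt · (6.20·3.85)/(6.20−3.85) ≈ 10.1574·Δt.
So d_K = 200.30, d_L = 369.69, d_M = 262.16 km.
Circle about each station: (x + 51.9)² + (y − 45.4)² = 200.30²; (x + 147.7)² + (y + 148.7)² = 369.69²; (x − 112.5)² + (y + 184.3)² = 262.16².
Subtracting pairs of circle equations eliminates x²+y² and gives linear equations (the radical axes):
-191.6 x − 388.2 y = -57378.40
328.8 x − 459.4 y = 13260.19
Solving the 2×2 system: x ≈ 146.1, y ≈ 75.7 km.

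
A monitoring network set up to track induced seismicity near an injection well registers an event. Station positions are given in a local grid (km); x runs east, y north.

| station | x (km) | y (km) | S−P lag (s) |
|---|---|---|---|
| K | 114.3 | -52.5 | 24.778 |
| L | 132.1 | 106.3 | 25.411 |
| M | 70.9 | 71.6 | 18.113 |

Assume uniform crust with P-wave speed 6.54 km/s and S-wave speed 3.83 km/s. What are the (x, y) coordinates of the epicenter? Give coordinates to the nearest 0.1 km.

Distance from S−P lag: d = Δt · v_P v_S / (v_P − v_S) = Δt · (6.54·3.83)/(6.54−3.83) ≈ 9.2429·Δt.
So d_K = 229.02, d_L = 234.87, d_M = 167.42 km.
Circle about each station: (x − 114.3)² + (y + 52.5)² = 229.02²; (x − 132.1)² + (y − 106.3)² = 234.87²; (x − 70.9)² + (y − 71.6)² = 167.42².
Subtracting the K equation from the L and M equations removes the quadratic terms:
35.6 x + 317.6 y = 10215.60
-86.8 x + 248.2 y = 18753.33
Solving the 2×2 system: x ≈ -94.0, y ≈ 42.7 km.

-94.0 km east, 42.7 km north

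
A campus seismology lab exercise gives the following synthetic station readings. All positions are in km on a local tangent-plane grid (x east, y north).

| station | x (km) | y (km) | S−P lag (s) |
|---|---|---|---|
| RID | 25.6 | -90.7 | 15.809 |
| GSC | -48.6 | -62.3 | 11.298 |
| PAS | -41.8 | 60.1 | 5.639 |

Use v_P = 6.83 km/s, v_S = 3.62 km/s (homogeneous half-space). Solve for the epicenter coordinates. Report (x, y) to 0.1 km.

-23.1 km east, 20.9 km north

Distance from S−P lag: d = Δt · v_P v_S / (v_P − v_S) = Δt · (6.83·3.62)/(6.83−3.62) ≈ 7.7024·Δt.
So d_RID = 121.77, d_GSC = 87.02, d_PAS = 43.43 km.
Circle about each station: (x − 25.6)² + (y + 90.7)² = 121.77²; (x + 48.6)² + (y + 62.3)² = 87.02²; (x + 41.8)² + (y − 60.1)² = 43.43².
Subtracting pairs of circle equations eliminates x²+y² and gives linear equations (the radical axes):
-148.4 x + 56.8 y = 4616.85
-134.8 x + 301.6 y = 9419.17
Solving the 2×2 system: x ≈ -23.1, y ≈ 20.9 km.
Check against RID (with the unrounded x, y): √((x − 25.6)²+(y + 90.7)²) = 121.77 ≈ 121.77 km. ✓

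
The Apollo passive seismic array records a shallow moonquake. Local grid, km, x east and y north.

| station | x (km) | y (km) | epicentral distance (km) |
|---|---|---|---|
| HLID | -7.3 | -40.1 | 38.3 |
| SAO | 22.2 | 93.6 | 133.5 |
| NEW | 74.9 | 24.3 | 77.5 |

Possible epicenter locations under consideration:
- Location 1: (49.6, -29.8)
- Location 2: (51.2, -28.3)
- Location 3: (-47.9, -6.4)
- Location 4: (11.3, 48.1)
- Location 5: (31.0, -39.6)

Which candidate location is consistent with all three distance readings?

For each candidate, compare |candidate − station| to the reported distance:
Location 1: residuals HLID 19.5, SAO 7.1, NEW 17.8 → max 19.5 km
Location 2: residuals HLID 21.4, SAO 8.2, NEW 19.8 → max 21.4 km
Location 3: residuals HLID 14.5, SAO 11.4, NEW 49.1 → max 49.1 km
Location 4: residuals HLID 51.8, SAO 86.7, NEW 9.6 → max 86.7 km
Location 5: residuals HLID 0.0, SAO 0.0, NEW 0.0 → max 0.0 km
Only Location 5 has all residuals ≈ 0.

Location 5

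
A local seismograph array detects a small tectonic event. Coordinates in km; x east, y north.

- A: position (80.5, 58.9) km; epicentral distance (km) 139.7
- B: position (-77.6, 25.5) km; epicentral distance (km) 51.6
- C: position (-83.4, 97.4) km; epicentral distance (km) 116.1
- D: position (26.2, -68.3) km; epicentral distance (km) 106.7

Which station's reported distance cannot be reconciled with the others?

Solve using three stations at a time. Using A, B, C (subtract circle equations pairwise → linear system) gives (x, y) ≈ (-40.7, -10.6).
Distances from that point to each station vs reported:
  A: calculated 139.7 vs reported 139.7 → residual 0.0 km
  B: calculated 51.6 vs reported 51.6 → residual 0.0 km
  C: calculated 116.1 vs reported 116.1 → residual 0.0 km
  D: calculated 88.4 vs reported 106.7 → residual 18.3 km
A, B, C are mutually consistent (residuals ≈ 0); D is off by 18.3 km.

D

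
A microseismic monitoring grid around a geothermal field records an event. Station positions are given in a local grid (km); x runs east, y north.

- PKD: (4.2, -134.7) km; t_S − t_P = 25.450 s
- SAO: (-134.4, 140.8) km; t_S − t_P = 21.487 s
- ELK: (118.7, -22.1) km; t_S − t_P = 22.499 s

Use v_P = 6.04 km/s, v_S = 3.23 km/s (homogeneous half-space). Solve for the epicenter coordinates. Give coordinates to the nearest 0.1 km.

Distance from S−P lag: d = Δt · v_P v_S / (v_P − v_S) = Δt · (6.04·3.23)/(6.04−3.23) ≈ 6.9428·Δt.
So d_PKD = 176.69, d_SAO = 149.18, d_ELK = 156.21 km.
Circle about each station: (x − 4.2)² + (y + 134.7)² = 176.69²; (x + 134.4)² + (y − 140.8)² = 149.18²; (x − 118.7)² + (y + 22.1)² = 156.21².
Subtracting pairs of circle equations eliminates x²+y² and gives linear equations (the radical axes):
-277.2 x + 551.0 y = 28690.95
229.0 x + 225.2 y = 3234.16
Solving the 2×2 system: x ≈ -24.8, y ≈ 39.6 km.

x ≈ -24.8 km, y ≈ 39.6 km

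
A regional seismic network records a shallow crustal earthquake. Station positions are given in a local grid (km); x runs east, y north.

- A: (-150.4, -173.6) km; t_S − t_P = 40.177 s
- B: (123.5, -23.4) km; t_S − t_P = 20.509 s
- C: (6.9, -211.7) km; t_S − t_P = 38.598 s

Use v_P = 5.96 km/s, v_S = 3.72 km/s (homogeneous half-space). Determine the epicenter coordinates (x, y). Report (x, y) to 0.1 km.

Distance from S−P lag: d = Δt · v_P v_S / (v_P − v_S) = Δt · (5.96·3.72)/(5.96−3.72) ≈ 9.8979·Δt.
So d_A = 397.67, d_B = 203.00, d_C = 382.04 km.
Circle about each station: (x + 150.4)² + (y + 173.6)² = 397.67²; (x − 123.5)² + (y + 23.4)² = 203.00²; (x − 6.9)² + (y + 211.7)² = 382.04².
Subtracting the A equation from the B and C equations removes the quadratic terms:
547.8 x + 300.4 y = 79975.12
314.6 x − 76.2 y = 4294.25
Solving the 2×2 system: x ≈ 54.2, y ≈ 167.4 km.

(54.2, 167.4)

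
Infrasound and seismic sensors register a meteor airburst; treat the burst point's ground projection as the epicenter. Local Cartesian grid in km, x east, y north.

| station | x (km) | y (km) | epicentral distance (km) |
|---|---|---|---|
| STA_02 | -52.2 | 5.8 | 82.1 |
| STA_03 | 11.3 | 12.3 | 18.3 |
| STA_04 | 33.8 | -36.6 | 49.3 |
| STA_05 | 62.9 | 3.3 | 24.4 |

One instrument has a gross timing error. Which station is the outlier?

Solve using three stations at a time. Using STA_02, STA_03, STA_04 (subtract circle equations pairwise → linear system) gives (x, y) ≈ (29.6, 12.5).
Distances from that point to each station vs reported:
  STA_02: calculated 82.1 vs reported 82.1 → residual 0.0 km
  STA_03: calculated 18.3 vs reported 18.3 → residual 0.0 km
  STA_04: calculated 49.3 vs reported 49.3 → residual 0.0 km
  STA_05: calculated 34.5 vs reported 24.4 → residual 10.1 km
STA_02, STA_03, STA_04 are mutually consistent (residuals ≈ 0); STA_05 is off by 10.1 km.

STA_05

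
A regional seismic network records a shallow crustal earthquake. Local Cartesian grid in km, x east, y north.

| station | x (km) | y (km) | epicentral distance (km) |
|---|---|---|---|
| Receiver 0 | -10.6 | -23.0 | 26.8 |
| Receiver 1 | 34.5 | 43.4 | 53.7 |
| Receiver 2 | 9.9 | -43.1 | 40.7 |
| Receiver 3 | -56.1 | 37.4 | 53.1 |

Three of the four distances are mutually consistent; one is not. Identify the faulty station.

Receiver 3

Solve using three stations at a time. Using Receiver 0, Receiver 1, Receiver 2 (subtract circle equations pairwise → linear system) gives (x, y) ≈ (6.7, -2.5).
Distances from that point to each station vs reported:
  Receiver 0: calculated 26.8 vs reported 26.8 → residual 0.0 km
  Receiver 1: calculated 53.7 vs reported 53.7 → residual 0.0 km
  Receiver 2: calculated 40.7 vs reported 40.7 → residual 0.0 km
  Receiver 3: calculated 74.4 vs reported 53.1 → residual 21.3 km
Receiver 0, Receiver 1, Receiver 2 are mutually consistent (residuals ≈ 0); Receiver 3 is off by 21.3 km.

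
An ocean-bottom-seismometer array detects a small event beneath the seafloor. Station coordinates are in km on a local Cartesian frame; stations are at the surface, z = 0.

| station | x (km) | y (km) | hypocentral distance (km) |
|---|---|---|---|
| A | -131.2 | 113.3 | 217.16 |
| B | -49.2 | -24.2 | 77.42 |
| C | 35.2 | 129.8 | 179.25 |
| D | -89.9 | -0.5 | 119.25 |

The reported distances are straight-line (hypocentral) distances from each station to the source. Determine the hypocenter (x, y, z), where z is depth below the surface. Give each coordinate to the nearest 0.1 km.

Each station gives a sphere (x−x_i)² + (y−y_i)² + z² = d_i² (stations at z=0).
Subtracting the A sphere from B and C: z² cancels, leaving linear equations in x and y:
164.0 x − 275.0 y = 14120.56
332.8 x + 33.0 y = 3064.65
Solving: x ≈ 13.502, y ≈ -43.295 km (keep extra digits for the depth step; rounded: 13.5, -43.3).
Then from the A sphere: z² = 217.16² − (x + 131.2)² − (y − 113.3)² with x = 13.502, y = -43.295, so z ≈ 41.204 ≈ 41.2 km.

(13.5, -43.3, 41.2)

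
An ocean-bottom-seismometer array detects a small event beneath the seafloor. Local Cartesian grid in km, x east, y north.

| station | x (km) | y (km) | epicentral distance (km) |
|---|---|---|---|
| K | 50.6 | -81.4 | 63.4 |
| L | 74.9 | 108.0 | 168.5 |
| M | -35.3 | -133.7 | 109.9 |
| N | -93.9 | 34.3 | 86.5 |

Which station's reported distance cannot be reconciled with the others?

K

Solve using three stations at a time. Using L, M, N (subtract circle equations pairwise → linear system) gives (x, y) ≈ (-29.9, -23.9).
Distances from that point to each station vs reported:
  K: calculated 98.9 vs reported 63.4 → residual 35.5 km
  L: calculated 168.5 vs reported 168.5 → residual 0.0 km
  M: calculated 109.9 vs reported 109.9 → residual 0.0 km
  N: calculated 86.5 vs reported 86.5 → residual 0.0 km
L, M, N are mutually consistent (residuals ≈ 0); K is off by 35.5 km.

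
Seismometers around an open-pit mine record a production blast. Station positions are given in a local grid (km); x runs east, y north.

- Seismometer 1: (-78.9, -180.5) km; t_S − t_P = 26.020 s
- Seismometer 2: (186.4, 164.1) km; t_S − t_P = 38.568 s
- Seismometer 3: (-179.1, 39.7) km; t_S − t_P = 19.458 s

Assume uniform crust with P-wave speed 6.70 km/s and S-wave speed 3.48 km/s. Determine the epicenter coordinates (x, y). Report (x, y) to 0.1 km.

Distance from S−P lag: d = Δt · v_P v_S / (v_P − v_S) = Δt · (6.70·3.48)/(6.70−3.48) ≈ 7.2410·Δt.
So d_Seismometer 1 = 188.41, d_Seismometer 2 = 279.27, d_Seismometer 3 = 140.90 km.
Circle about each station: (x + 78.9)² + (y + 180.5)² = 188.41²; (x − 186.4)² + (y − 164.1)² = 279.27²; (x + 179.1)² + (y − 39.7)² = 140.90².
Subtracting the Seismometer 1 equation from the Seismometer 2 and Seismometer 3 equations removes the quadratic terms:
530.6 x + 689.2 y = -19625.09
-200.4 x + 440.4 y = 10492.96
Solving the 2×2 system: x ≈ -42.7, y ≈ 4.4 km.
Check against Seismometer 1 (with the unrounded x, y): √((x + 78.9)²+(y + 180.5)²) = 188.41 ≈ 188.41 km. ✓

(-42.7, 4.4)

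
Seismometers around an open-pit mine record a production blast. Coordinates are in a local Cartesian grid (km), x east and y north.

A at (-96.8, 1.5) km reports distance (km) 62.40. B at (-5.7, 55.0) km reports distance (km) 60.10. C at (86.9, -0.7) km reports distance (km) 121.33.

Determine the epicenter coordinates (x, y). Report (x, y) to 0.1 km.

Circle about each station: (x + 96.8)² + (y − 1.5)² = 62.40²; (x + 5.7)² + (y − 55.0)² = 60.10²; (x − 86.9)² + (y + 0.7)² = 121.33².
Subtracting the A equation from the B and C equations removes the quadratic terms:
182.2 x + 107.0 y = -6033.25
367.4 x − 4.4 y = -12647.60
Solving the 2×2 system: x ≈ -34.4, y ≈ 2.2 km.

x ≈ -34.4 km, y ≈ 2.2 km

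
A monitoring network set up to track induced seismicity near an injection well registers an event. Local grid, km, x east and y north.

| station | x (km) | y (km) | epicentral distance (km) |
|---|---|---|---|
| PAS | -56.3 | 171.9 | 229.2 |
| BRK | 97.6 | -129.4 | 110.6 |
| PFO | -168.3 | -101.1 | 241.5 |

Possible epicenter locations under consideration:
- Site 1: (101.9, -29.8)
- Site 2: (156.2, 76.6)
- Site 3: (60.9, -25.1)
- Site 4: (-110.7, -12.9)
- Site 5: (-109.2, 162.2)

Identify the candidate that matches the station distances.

Site 3

For each candidate, compare |candidate − station| to the reported distance:
Site 1: residuals PAS 27.1, BRK 10.9, PFO 37.9 → max 37.9 km
Site 2: residuals PAS 3.7, BRK 103.6, PFO 128.5 → max 128.5 km
Site 3: residuals PAS 0.0, BRK 0.0, PFO 0.0 → max 0.0 km
Site 4: residuals PAS 36.6, BRK 128.1, PFO 136.2 → max 136.2 km
Site 5: residuals PAS 175.4, BRK 246.9, PFO 28.4 → max 246.9 km
Only Site 3 has all residuals ≈ 0.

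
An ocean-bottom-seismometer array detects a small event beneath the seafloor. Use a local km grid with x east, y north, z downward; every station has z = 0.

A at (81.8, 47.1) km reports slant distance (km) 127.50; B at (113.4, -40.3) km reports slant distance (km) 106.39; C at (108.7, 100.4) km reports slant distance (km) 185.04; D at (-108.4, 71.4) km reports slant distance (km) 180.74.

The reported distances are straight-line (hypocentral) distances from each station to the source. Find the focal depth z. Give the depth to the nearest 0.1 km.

z ≈ 38.6 km

Each station gives a sphere (x−x_i)² + (y−y_i)² + z² = d_i² (stations at z=0).
Subtracting the A sphere from B and C: z² cancels, leaving linear equations in x and y:
63.2 x − 174.8 y = 10511.42
53.8 x + 106.6 y = -4997.35
Solving: x ≈ 15.301, y ≈ -54.602 km (keep extra digits for the depth step; rounded: 15.3, -54.6).
Then from the A sphere: z² = 127.50² − (x − 81.8)² − (y − 47.1)² with x = 15.301, y = -54.602, so z ≈ 38.611 ≈ 38.6 km.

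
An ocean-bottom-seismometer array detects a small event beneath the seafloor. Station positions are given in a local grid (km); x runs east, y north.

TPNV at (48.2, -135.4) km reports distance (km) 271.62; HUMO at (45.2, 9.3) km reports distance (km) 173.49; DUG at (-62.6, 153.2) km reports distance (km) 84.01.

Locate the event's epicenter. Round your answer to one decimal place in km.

(-111.1, 84.6)

Circle about each station: (x − 48.2)² + (y + 135.4)² = 271.62²; (x − 45.2)² + (y − 9.3)² = 173.49²; (x + 62.6)² + (y − 153.2)² = 84.01².
Subtracting the TPNV equation from the HUMO and DUG equations removes the quadratic terms:
-6.0 x + 289.4 y = 25151.77
-221.6 x + 577.2 y = 73452.34
Solving the 2×2 system: x ≈ -111.1, y ≈ 84.6 km.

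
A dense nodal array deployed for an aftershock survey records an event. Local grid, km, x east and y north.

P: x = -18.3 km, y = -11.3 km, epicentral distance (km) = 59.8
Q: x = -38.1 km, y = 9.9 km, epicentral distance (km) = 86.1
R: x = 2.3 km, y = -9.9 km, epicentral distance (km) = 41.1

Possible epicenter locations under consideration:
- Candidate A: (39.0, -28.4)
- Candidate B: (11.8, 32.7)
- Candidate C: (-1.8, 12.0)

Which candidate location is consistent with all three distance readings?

For each candidate, compare |candidate − station| to the reported distance:
Candidate A: residuals P 0.0, Q 0.0, R 0.0 → max 0.0 km
Candidate B: residuals P 6.5, Q 31.2, R 2.5 → max 31.2 km
Candidate C: residuals P 31.2, Q 49.7, R 18.8 → max 49.7 km
Only Candidate A has all residuals ≈ 0.

Candidate A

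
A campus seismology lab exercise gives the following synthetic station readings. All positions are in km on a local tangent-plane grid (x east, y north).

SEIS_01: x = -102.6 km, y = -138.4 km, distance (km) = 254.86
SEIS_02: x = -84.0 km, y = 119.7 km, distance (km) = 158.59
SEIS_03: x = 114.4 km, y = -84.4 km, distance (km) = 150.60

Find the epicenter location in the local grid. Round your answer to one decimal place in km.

Circle about each station: (x + 102.6)² + (y + 138.4)² = 254.86²; (x + 84.0)² + (y − 119.7)² = 158.59²; (x − 114.4)² + (y + 84.4)² = 150.60².
Subtracting pairs of circle equations eliminates x²+y² and gives linear equations (the radical axes):
37.2 x + 516.2 y = 31505.60
434.0 x + 108.0 y = 32802.66
Solving the 2×2 system: x ≈ 61.5, y ≈ 56.6 km.
Check against SEIS_01 (with the unrounded x, y): √((x + 102.6)²+(y + 138.4)²) = 254.86 ≈ 254.86 km. ✓

x ≈ 61.5 km, y ≈ 56.6 km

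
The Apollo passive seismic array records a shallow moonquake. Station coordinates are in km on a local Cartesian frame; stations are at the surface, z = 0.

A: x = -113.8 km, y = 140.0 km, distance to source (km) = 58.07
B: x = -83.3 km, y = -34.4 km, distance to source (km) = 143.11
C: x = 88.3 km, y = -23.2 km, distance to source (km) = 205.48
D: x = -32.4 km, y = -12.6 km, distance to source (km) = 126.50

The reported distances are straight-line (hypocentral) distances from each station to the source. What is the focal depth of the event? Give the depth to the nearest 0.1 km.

Each station gives a sphere (x−x_i)² + (y−y_i)² + z² = d_i² (stations at z=0).
Subtracting the A sphere from B and C: z² cancels, leaving linear equations in x and y:
61.0 x − 348.8 y = -41536.54
404.2 x − 326.4 y = -63065.22
Solving: x ≈ -69.706, y ≈ 106.894 km (keep extra digits for the depth step; rounded: -69.7, 106.9).
Then from the A sphere: z² = 58.07² − (x + 113.8)² − (y − 140.0)² with x = -69.706, y = 106.894, so z ≈ 18.216 ≈ 18.2 km.

18.2 km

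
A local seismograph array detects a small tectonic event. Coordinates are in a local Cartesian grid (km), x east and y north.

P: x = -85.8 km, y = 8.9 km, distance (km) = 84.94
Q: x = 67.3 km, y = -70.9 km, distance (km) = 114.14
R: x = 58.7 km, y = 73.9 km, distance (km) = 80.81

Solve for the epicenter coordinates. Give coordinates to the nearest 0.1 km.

Circle about each station: (x + 85.8)² + (y − 8.9)² = 84.94²; (x − 67.3)² + (y + 70.9)² = 114.14²; (x − 58.7)² + (y − 73.9)² = 80.81².
Subtracting pairs of circle equations eliminates x²+y² and gives linear equations (the radical axes):
306.2 x − 159.6 y = -3697.89
289.0 x + 130.0 y = 2150.60
Solving the 2×2 system: x ≈ -1.6, y ≈ 20.1 km.

(-1.6, 20.1)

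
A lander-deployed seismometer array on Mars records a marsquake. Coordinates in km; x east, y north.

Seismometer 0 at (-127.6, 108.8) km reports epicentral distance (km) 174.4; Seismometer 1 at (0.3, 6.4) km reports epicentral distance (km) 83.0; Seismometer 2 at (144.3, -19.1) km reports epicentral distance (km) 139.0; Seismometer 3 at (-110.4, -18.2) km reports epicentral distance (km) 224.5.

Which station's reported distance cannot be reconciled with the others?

Solve using three stations at a time. Using Seismometer 0, Seismometer 1, Seismometer 2 (subtract circle equations pairwise → linear system) gives (x, y) ≈ (43.9, 77.1).
Distances from that point to each station vs reported:
  Seismometer 0: calculated 174.4 vs reported 174.4 → residual 0.0 km
  Seismometer 1: calculated 83.0 vs reported 83.0 → residual 0.0 km
  Seismometer 2: calculated 139.0 vs reported 139.0 → residual 0.0 km
  Seismometer 3: calculated 181.3 vs reported 224.5 → residual 43.2 km
Seismometer 0, Seismometer 1, Seismometer 2 are mutually consistent (residuals ≈ 0); Seismometer 3 is off by 43.2 km.

Seismometer 3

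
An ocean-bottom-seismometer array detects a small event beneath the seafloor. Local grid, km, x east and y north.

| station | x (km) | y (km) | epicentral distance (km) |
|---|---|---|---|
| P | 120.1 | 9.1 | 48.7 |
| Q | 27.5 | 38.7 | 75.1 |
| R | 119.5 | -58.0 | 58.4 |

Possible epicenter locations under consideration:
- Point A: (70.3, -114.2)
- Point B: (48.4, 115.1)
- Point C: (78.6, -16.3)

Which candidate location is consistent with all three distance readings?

Point C

For each candidate, compare |candidate − station| to the reported distance:
Point A: residuals P 84.3, Q 83.7, R 16.3 → max 84.3 km
Point B: residuals P 79.3, Q 4.1, R 128.7 → max 128.7 km
Point C: residuals P 0.0, Q 0.0, R 0.0 → max 0.0 km
Only Point C has all residuals ≈ 0.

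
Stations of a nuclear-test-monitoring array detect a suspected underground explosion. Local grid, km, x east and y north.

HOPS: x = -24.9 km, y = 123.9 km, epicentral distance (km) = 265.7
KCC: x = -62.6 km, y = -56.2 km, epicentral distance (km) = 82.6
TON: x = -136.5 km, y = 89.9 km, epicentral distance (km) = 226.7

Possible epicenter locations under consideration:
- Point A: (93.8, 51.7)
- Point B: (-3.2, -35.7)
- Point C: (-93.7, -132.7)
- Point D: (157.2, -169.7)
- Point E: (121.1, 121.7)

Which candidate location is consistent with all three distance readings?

For each candidate, compare |candidate − station| to the reported distance:
Point A: residuals HOPS 126.8, KCC 107.4, TON 6.7 → max 126.8 km
Point B: residuals HOPS 104.6, KCC 19.8, TON 43.5 → max 104.6 km
Point C: residuals HOPS 0.0, KCC 0.0, TON 0.0 → max 0.0 km
Point D: residuals HOPS 79.8, KCC 164.8, TON 165.3 → max 165.3 km
Point E: residuals HOPS 119.7, KCC 173.1, TON 32.9 → max 173.1 km
Only Point C has all residuals ≈ 0.

Point C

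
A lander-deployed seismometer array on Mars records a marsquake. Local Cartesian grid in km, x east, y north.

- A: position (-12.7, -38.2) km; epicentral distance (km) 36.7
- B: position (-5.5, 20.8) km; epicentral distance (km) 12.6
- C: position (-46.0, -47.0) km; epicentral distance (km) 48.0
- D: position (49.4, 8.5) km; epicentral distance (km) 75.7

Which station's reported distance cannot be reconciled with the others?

B

Solve using three stations at a time. Using A, C, D (subtract circle equations pairwise → linear system) gives (x, y) ≈ (-25.2, -3.8).
Distances from that point to each station vs reported:
  A: calculated 36.6 vs reported 36.7 → residual 0.1 km
  B: calculated 31.6 vs reported 12.6 → residual 19.0 km
  C: calculated 47.9 vs reported 48.0 → residual 0.1 km
  D: calculated 75.6 vs reported 75.7 → residual 0.1 km
A, C, D are mutually consistent (residuals ≈ 0); B is off by 19.0 km.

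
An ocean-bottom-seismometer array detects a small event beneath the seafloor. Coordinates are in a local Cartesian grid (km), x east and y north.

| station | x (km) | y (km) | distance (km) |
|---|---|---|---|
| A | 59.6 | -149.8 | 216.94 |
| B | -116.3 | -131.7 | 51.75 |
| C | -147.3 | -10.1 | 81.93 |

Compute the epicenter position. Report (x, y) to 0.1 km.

Circle about each station: (x − 59.6)² + (y + 149.8)² = 216.94²; (x + 116.3)² + (y + 131.7)² = 51.75²; (x + 147.3)² + (y + 10.1)² = 81.93².
Subtracting the A equation from the B and C equations removes the quadratic terms:
-351.8 x + 36.2 y = 49263.28
-413.8 x + 279.4 y = 36157.54
Solving the 2×2 system: x ≈ -149.5, y ≈ -92.0 km.
Check against A (with the unrounded x, y): √((x − 59.6)²+(y + 149.8)²) = 216.94 ≈ 216.94 km. ✓

(-149.5, -92.0)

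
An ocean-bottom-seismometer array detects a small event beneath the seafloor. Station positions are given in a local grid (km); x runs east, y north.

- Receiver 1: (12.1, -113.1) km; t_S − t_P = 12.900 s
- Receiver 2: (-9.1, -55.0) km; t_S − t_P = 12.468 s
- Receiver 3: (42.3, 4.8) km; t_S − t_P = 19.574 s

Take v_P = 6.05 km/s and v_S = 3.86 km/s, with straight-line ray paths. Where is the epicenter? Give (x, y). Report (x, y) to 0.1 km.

Distance from S−P lag: d = Δt · v_P v_S / (v_P − v_S) = Δt · (6.05·3.86)/(6.05−3.86) ≈ 10.6635·Δt.
So d_Receiver 1 = 137.56, d_Receiver 2 = 132.95, d_Receiver 3 = 208.73 km.
Circle about each station: (x − 12.1)² + (y + 113.1)² = 137.56²; (x + 9.1)² + (y + 55.0)² = 132.95²; (x − 42.3)² + (y − 4.8)² = 208.73².
Subtracting the Receiver 1 equation from the Receiver 2 and Receiver 3 equations removes the quadratic terms:
-42.4 x + 116.2 y = -8583.16
60.4 x + 235.8 y = -35771.15
Solving the 2×2 system: x ≈ -125.3, y ≈ -119.6 km.

-125.3 km east, -119.6 km north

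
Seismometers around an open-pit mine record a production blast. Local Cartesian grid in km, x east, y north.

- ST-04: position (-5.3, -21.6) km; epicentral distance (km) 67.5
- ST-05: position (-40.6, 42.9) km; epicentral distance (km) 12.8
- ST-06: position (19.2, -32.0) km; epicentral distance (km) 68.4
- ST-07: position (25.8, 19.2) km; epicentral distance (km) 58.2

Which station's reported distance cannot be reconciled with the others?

Solve using three stations at a time. Using ST-04, ST-05, ST-07 (subtract circle equations pairwise → linear system) gives (x, y) ≈ (-27.7, 42.1).
Distances from that point to each station vs reported:
  ST-04: calculated 67.5 vs reported 67.5 → residual 0.0 km
  ST-05: calculated 12.9 vs reported 12.8 → residual 0.1 km
  ST-06: calculated 87.7 vs reported 68.4 → residual 19.3 km
  ST-07: calculated 58.2 vs reported 58.2 → residual 0.0 km
ST-04, ST-05, ST-07 are mutually consistent (residuals ≈ 0); ST-06 is off by 19.3 km.

ST-06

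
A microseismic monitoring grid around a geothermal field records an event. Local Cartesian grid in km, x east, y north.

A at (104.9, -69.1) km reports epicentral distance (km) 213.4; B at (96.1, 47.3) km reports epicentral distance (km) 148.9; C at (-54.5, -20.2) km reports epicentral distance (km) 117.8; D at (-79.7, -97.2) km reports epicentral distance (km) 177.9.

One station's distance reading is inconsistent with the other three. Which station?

Solve using three stations at a time. Using A, B, D (subtract circle equations pairwise → linear system) gives (x, y) ≈ (-49.6, 78.1).
Distances from that point to each station vs reported:
  A: calculated 213.4 vs reported 213.4 → residual 0.0 km
  B: calculated 148.9 vs reported 148.9 → residual 0.0 km
  C: calculated 98.5 vs reported 117.8 → residual 19.3 km
  D: calculated 177.9 vs reported 177.9 → residual 0.0 km
A, B, D are mutually consistent (residuals ≈ 0); C is off by 19.3 km.

C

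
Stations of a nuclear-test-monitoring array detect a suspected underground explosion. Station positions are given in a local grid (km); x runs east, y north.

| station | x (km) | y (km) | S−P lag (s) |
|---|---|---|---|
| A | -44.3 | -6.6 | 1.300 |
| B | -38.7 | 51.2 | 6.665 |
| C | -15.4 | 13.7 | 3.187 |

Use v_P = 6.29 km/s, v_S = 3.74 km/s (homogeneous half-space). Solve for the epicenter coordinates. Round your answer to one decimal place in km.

-32.8 km east, -10.0 km north

Distance from S−P lag: d = Δt · v_P v_S / (v_P − v_S) = Δt · (6.29·3.74)/(6.29−3.74) ≈ 9.2253·Δt.
So d_A = 11.99, d_B = 61.49, d_C = 29.40 km.
Circle about each station: (x + 44.3)² + (y + 6.6)² = 11.99²; (x + 38.7)² + (y − 51.2)² = 61.49²; (x + 15.4)² + (y − 13.7)² = 29.40².
Subtracting pairs of circle equations eliminates x²+y² and gives linear equations (the radical axes):
11.2 x + 115.6 y = -1524.18
57.8 x + 40.6 y = -2301.80
Solving the 2×2 system: x ≈ -32.8, y ≈ -10.0 km.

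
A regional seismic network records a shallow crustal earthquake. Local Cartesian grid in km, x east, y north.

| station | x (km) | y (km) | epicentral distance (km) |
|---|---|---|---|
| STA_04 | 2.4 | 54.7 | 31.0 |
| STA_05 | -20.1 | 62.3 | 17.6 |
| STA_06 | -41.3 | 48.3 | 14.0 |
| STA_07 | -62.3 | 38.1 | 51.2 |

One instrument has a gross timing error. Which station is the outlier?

Solve using three stations at a time. Using STA_04, STA_05, STA_06 (subtract circle equations pairwise → linear system) gives (x, y) ≈ (-27.4, 46.3).
Distances from that point to each station vs reported:
  STA_04: calculated 31.0 vs reported 31.0 → residual 0.0 km
  STA_05: calculated 17.6 vs reported 17.6 → residual 0.0 km
  STA_06: calculated 14.0 vs reported 14.0 → residual 0.0 km
  STA_07: calculated 35.8 vs reported 51.2 → residual 15.4 km
STA_04, STA_05, STA_06 are mutually consistent (residuals ≈ 0); STA_07 is off by 15.4 km.

STA_07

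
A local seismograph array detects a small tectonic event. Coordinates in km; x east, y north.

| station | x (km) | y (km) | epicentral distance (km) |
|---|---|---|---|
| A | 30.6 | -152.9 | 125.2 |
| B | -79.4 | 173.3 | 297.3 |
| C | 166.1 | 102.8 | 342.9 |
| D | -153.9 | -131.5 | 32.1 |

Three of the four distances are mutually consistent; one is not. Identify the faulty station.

D

Solve using three stations at a time. Using A, B, C (subtract circle equations pairwise → linear system) gives (x, y) ≈ (-91.3, -123.8).
Distances from that point to each station vs reported:
  A: calculated 125.3 vs reported 125.2 → residual 0.1 km
  B: calculated 297.4 vs reported 297.3 → residual 0.1 km
  C: calculated 342.9 vs reported 342.9 → residual 0.0 km
  D: calculated 63.1 vs reported 32.1 → residual 31.0 km
A, B, C are mutually consistent (residuals ≈ 0); D is off by 31.0 km.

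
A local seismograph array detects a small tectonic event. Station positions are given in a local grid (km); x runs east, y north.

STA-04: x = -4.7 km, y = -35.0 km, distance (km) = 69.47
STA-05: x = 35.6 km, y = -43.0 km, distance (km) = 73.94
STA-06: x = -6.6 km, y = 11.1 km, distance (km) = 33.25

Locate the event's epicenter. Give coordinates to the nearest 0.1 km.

Circle about each station: (x + 4.7)² + (y + 35.0)² = 69.47²; (x − 35.6)² + (y + 43.0)² = 73.94²; (x + 6.6)² + (y − 11.1)² = 33.25².
Subtracting pairs of circle equations eliminates x²+y² and gives linear equations (the radical axes):
80.6 x − 16.0 y = 1228.23
-3.8 x + 92.2 y = 2640.20
Solving the 2×2 system: x ≈ 21.1, y ≈ 29.5 km.
Check against STA-04 (with the unrounded x, y): √((x + 4.7)²+(y + 35.0)²) = 69.47 ≈ 69.47 km. ✓

(21.1, 29.5)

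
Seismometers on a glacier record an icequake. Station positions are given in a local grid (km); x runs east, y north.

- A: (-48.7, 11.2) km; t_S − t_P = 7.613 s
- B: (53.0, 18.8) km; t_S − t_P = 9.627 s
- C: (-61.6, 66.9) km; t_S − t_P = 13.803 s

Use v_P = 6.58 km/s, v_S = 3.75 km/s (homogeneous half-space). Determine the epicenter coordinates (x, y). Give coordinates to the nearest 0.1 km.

Distance from S−P lag: d = Δt · v_P v_S / (v_P − v_S) = Δt · (6.58·3.75)/(6.58−3.75) ≈ 8.7191·Δt.
So d_A = 66.38, d_B = 83.94, d_C = 120.35 km.
Circle about each station: (x + 48.7)² + (y − 11.2)² = 66.38²; (x − 53.0)² + (y − 18.8)² = 83.94²; (x + 61.6)² + (y − 66.9)² = 120.35².
Subtracting the A equation from the B and C equations removes the quadratic terms:
203.4 x + 15.2 y = -1974.31
-25.8 x + 111.4 y = -4304.78
Solving the 2×2 system: x ≈ -6.7, y ≈ -40.2 km.

-6.7 km east, -40.2 km north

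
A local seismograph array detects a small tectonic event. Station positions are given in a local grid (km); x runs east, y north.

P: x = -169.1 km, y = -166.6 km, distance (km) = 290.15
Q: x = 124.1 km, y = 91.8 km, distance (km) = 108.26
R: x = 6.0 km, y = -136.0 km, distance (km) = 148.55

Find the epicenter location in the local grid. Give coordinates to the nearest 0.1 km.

69.7 km east, -1.8 km north

Circle about each station: (x + 169.1)² + (y + 166.6)² = 290.15²; (x − 124.1)² + (y − 91.8)² = 108.26²; (x − 6.0)² + (y + 136.0)² = 148.55².
Subtracting pairs of circle equations eliminates x²+y² and gives linear equations (the radical axes):
586.4 x + 516.8 y = 39944.47
350.2 x + 61.2 y = 24301.55
Solving the 2×2 system: x ≈ 69.7, y ≈ -1.8 km.
Check against P (with the unrounded x, y): √((x + 169.1)²+(y + 166.6)²) = 290.15 ≈ 290.15 km. ✓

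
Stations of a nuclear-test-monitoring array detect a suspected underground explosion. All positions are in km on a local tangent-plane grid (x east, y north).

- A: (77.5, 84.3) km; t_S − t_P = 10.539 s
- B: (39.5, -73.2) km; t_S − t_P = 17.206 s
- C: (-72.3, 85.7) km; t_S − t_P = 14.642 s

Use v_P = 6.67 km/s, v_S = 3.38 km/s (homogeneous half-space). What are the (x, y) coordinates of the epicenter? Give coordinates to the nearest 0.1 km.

18.4 km east, 42.8 km north

Distance from S−P lag: d = Δt · v_P v_S / (v_P − v_S) = Δt · (6.67·3.38)/(6.67−3.38) ≈ 6.8525·Δt.
So d_A = 72.22, d_B = 117.90, d_C = 100.33 km.
Circle about each station: (x − 77.5)² + (y − 84.3)² = 72.22²; (x − 39.5)² + (y + 73.2)² = 117.90²; (x + 72.3)² + (y − 85.7)² = 100.33².
Subtracting the A equation from the B and C equations removes the quadratic terms:
-76.0 x − 315.0 y = -14878.93
-299.6 x + 2.8 y = -5391.34
Solving the 2×2 system: x ≈ 18.4, y ≈ 42.8 km.
Check against A (with the unrounded x, y): √((x − 77.5)²+(y − 84.3)²) = 72.22 ≈ 72.22 km. ✓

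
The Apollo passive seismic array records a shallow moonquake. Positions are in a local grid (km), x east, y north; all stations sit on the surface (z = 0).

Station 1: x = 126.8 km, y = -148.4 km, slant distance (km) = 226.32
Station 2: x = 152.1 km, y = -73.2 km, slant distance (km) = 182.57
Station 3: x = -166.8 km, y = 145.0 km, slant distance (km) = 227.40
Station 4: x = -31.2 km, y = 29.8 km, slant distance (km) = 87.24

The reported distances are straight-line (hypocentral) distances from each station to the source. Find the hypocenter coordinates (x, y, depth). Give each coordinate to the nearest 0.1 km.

x ≈ 28.1 km, y ≈ 45.6 km, depth ≈ 62.0 km

Each station gives a sphere (x−x_i)² + (y−y_i)² + z² = d_i² (stations at z=0).
Subtracting the Station 1 sphere from Station 2 and Station 3: z² cancels, leaving linear equations in x and y:
50.6 x + 150.4 y = 8280.79
-587.2 x + 586.8 y = 10256.42
Solving: x ≈ 28.105, y ≈ 45.603 km (keep extra digits for the depth step; rounded: 28.1, 45.6).
Then from the Station 1 sphere: z² = 226.32² − (x − 126.8)² − (y + 148.4)² with x = 28.105, y = 45.603, so z ≈ 61.991 ≈ 62.0 km.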